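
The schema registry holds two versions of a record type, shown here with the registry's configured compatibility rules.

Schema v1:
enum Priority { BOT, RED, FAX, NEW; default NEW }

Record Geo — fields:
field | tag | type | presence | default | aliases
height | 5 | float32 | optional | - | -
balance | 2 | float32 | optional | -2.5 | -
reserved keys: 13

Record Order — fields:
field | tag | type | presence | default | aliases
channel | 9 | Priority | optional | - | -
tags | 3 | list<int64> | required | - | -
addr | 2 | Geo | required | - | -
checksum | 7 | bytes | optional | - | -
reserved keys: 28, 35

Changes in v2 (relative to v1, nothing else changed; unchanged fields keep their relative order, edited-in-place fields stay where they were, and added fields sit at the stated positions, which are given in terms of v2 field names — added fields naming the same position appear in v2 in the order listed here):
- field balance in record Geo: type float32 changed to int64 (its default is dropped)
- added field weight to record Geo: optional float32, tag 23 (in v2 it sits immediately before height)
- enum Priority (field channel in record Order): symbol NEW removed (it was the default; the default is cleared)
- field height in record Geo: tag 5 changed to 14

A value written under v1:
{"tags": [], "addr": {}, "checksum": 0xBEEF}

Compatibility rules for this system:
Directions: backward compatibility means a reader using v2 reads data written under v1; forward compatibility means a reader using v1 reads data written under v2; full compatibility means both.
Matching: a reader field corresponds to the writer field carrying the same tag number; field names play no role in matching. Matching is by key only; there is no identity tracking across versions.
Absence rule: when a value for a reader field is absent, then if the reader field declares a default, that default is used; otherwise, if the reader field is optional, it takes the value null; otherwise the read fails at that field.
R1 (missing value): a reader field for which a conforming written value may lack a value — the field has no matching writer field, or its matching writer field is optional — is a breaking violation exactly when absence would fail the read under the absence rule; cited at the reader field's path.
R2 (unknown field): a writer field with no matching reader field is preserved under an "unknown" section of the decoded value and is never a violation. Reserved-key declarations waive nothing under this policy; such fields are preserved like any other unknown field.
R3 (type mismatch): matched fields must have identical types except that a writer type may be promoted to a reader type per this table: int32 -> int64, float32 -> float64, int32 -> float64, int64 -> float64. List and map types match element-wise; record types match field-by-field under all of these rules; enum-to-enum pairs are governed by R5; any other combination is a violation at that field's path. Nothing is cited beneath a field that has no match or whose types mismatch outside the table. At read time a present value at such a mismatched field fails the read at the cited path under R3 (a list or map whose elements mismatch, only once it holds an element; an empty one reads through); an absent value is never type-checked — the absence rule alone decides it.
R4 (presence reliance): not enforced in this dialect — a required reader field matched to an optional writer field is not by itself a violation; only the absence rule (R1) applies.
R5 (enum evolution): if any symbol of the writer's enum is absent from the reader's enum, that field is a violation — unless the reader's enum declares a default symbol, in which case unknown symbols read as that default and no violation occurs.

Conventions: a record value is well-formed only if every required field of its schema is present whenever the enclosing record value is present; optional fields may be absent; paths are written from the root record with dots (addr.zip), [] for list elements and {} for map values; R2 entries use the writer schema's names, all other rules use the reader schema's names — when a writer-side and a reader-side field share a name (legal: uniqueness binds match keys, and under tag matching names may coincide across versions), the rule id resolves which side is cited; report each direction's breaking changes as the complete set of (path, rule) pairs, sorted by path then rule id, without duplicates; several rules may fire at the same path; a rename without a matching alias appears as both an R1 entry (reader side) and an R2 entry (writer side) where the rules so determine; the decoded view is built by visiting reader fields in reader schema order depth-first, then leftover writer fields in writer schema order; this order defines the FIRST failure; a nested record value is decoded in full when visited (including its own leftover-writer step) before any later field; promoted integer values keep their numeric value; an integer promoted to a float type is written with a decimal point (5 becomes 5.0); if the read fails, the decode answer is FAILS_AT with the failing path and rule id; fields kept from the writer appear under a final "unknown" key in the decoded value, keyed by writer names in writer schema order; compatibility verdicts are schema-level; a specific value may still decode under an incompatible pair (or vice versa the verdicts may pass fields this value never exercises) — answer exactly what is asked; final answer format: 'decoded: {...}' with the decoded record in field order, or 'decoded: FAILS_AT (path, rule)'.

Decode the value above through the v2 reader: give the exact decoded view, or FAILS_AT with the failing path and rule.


decoded: {"channel": null, "tags": [], "addr": {"weight": null, "height": null, "balance": null}, "checksum": 0xBEEF}

arrows below run writer -> reader for Order
migrating the Order value to v2:
  channel := null (not supplied -> null)
  tags := []
  addr.weight := null (not supplied -> null)
  addr.height := null (not supplied -> null)
  addr.balance := null (not supplied -> null)
  checksum := 0xBEEF
  => decoded: {"channel": null, "tags": [], "addr": {"weight": null, "height": null, "balance": null}, "checksum": 0xBEEF}
remaining Order differences; none change what is asked:
  enum Priority (field channel in record Order): symbol NEW removed (it was the default; the default is cleared) -> schema-level compatibility only; this Order value's decode is unchanged
  field height in record Geo: tag 5 changed to 14 -> triggers nothing under the printed rules; the Order answer is the same either way


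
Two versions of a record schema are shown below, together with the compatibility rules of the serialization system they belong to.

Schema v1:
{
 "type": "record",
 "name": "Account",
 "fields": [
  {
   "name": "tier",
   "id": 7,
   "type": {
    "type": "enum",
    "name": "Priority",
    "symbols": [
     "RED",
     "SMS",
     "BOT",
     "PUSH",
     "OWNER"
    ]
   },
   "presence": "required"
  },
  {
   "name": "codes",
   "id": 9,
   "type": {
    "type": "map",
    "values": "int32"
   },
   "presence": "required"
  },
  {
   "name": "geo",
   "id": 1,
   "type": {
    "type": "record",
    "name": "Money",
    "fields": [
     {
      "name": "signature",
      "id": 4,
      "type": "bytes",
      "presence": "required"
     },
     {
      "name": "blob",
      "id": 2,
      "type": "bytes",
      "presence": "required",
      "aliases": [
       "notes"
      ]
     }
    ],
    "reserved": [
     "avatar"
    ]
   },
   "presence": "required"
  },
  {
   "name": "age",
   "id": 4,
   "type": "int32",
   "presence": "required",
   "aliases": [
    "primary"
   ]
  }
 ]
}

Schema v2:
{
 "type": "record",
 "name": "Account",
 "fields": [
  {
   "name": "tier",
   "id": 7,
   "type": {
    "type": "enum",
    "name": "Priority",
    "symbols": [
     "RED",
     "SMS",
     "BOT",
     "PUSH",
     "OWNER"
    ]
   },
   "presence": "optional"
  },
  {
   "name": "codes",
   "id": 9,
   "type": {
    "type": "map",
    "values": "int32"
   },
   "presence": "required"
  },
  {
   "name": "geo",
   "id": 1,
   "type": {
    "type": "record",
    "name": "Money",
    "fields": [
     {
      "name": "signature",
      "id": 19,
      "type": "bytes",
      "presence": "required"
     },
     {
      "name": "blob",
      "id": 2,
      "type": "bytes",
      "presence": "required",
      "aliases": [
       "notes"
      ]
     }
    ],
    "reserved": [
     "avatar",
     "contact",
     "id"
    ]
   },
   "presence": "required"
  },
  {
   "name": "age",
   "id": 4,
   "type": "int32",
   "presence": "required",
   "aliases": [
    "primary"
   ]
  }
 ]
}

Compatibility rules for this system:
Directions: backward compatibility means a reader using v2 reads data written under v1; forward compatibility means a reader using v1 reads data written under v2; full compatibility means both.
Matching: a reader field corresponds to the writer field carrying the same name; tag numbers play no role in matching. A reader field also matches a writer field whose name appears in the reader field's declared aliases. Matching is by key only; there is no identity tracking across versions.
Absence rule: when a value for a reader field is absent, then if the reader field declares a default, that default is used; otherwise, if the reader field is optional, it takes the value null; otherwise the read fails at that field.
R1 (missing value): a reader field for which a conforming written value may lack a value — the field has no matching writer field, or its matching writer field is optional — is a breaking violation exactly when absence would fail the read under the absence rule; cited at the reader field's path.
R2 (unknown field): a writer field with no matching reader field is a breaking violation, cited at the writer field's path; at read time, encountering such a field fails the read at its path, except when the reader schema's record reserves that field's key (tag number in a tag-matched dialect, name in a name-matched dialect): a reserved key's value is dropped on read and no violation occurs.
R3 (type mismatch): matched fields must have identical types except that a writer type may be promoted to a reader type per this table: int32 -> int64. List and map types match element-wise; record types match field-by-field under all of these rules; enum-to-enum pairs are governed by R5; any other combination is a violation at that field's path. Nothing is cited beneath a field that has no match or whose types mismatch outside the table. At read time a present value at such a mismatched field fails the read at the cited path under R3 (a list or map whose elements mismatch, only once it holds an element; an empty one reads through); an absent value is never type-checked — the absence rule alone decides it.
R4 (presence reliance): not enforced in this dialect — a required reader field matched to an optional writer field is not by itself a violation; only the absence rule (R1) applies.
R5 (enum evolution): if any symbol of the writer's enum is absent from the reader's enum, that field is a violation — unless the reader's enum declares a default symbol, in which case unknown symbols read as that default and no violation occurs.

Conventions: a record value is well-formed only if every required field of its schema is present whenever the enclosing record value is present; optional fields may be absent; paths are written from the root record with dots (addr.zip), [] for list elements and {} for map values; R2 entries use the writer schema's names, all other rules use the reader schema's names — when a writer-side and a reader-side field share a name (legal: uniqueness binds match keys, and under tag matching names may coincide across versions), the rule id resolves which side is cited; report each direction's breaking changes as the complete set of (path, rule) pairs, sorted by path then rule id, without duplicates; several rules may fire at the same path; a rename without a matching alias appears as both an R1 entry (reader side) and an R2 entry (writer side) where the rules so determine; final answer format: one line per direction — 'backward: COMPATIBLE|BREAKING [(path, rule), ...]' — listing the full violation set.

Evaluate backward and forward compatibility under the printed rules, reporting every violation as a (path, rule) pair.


backward: COMPATIBLE []; forward: BREAKING [(tier, R1)]

in Account below, arrows point writer -> reader
backward pass over Account, reader schema v2, writer schema v1:
  tier: Priority -> Priority, writer required; from tier
  codes: map<string, int32> -> map<string, int32>, writer required; from codes
  geo: Money -> Money, writer required; from geo
  age: int32 -> int32, writer required; from age
  geo.signature: bytes -> bytes, writer required; from geo.signature
  geo.blob: bytes -> bytes, writer required; from geo.blob
  => backward: COMPATIBLE
forward pass over Account, reader schema v1, writer schema v2:
  tier: Priority -> Priority, writer optional; from tier
  codes: map<string, int32> -> map<string, int32>, writer required; from codes
  geo: Money -> Money, writer required; from geo
  age: int32 -> int32, writer required; from age
  geo.signature: bytes -> bytes, writer required; from geo.signature
  geo.blob: bytes -> bytes, writer required; from geo.blob
  violation R1 at tier
  => forward: BREAKING (1)


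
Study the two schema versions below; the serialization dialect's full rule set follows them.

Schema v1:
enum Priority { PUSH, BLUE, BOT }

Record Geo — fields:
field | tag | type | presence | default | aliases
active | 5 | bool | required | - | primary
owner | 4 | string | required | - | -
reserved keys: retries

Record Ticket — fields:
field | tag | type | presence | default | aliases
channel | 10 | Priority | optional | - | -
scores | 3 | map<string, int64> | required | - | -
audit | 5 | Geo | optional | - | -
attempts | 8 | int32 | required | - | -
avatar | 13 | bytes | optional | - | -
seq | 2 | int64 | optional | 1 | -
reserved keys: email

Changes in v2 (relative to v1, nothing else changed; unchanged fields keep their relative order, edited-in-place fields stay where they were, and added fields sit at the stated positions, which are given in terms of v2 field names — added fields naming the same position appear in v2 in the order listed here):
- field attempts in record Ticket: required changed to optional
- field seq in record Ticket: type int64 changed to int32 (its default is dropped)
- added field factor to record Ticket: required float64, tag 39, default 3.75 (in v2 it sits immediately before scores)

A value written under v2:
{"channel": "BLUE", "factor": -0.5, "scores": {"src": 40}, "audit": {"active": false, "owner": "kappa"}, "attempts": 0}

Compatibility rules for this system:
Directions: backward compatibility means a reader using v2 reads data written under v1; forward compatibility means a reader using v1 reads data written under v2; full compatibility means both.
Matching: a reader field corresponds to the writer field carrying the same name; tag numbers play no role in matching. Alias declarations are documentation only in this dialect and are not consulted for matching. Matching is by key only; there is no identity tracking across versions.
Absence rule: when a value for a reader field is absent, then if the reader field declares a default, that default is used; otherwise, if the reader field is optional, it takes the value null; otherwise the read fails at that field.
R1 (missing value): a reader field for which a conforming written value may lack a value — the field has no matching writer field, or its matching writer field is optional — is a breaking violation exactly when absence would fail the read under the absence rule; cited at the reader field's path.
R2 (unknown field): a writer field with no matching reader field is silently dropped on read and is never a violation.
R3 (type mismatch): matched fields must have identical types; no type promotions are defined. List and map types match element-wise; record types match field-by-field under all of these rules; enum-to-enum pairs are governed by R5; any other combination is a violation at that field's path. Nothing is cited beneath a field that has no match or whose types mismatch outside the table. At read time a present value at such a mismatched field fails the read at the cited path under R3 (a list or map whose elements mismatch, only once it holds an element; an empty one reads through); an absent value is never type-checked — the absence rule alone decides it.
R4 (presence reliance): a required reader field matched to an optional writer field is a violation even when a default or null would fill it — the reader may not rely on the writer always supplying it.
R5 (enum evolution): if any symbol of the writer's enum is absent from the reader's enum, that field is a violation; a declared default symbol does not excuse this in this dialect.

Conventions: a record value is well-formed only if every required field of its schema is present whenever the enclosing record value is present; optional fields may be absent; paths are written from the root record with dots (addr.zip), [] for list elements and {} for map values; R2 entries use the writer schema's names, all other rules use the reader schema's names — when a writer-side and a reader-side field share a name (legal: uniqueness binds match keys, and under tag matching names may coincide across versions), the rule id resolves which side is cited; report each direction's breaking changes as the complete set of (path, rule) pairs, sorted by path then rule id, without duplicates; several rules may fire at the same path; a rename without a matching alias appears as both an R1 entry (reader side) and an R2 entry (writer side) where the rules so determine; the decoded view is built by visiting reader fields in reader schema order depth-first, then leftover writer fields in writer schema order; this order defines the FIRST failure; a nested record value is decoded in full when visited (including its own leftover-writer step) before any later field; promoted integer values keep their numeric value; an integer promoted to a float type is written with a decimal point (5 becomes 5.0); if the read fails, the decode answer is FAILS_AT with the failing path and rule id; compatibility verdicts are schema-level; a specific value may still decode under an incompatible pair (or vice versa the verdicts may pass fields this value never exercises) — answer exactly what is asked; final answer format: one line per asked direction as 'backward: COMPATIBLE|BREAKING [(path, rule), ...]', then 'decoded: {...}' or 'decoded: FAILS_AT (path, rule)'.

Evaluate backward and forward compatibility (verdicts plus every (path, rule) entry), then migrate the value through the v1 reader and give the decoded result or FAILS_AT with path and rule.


backward: BREAKING [(seq, R3)]; forward: BREAKING [(attempts, R1), (attempts, R4), (seq, R3)]; decoded: {"channel": "BLUE", "scores": {"src": 40}, "audit": {"active": false, "owner": "kappa"}, "attempts": 0, "avatar": null, "seq": 1}

in Ticket below, arrows point writer -> reader
checking backward for Ticket: reader v2 against writer v1:
  channel: paired with writer channel (Priority -> Priority; writer optional)
  factor: no writer match
  scores: paired with writer scores (map<string, int64> -> map<string, int64>; writer required)
  audit: paired with writer audit (Geo -> Geo; writer optional)
  attempts: paired with writer attempts (int32 -> int32; writer required)
  avatar: paired with writer avatar (bytes -> bytes; writer optional)
  seq: paired with writer seq (int64 -> int32; writer optional)
  audit.active: paired with writer audit.active (bool -> bool; writer required)
  audit.owner: paired with writer audit.owner (string -> string; writer required)
  R3 fires at seq
  backward on Ticket therefore BREAKING (1)
checking forward for Ticket: reader v1 against writer v2:
  channel: paired with writer channel (Priority -> Priority; writer optional)
  scores: paired with writer scores (map<string, int64> -> map<string, int64>; writer required)
  audit: paired with writer audit (Geo -> Geo; writer optional)
  attempts: paired with writer attempts (int32 -> int32; writer optional)
  avatar: paired with writer avatar (bytes -> bytes; writer optional)
  seq: paired with writer seq (int32 -> int64; writer optional)
  factor (writer side), unknown to reader
  audit.active: paired with writer audit.active (bool -> bool; writer required)
  audit.owner: paired with writer audit.owner (string -> string; writer required)
  R1 fires at attempts
  R4 fires at attempts
  R3 fires at seq
  forward on Ticket therefore BREAKING (3)
decoding the Ticket value with the v1 reader:
  channel := "BLUE"
  scores := {"src": 40}
  audit.active := false
  audit.owner := "kappa"
  attempts := 0
  avatar := null (not supplied -> null)
  seq := 1 (no value, default fills)
  writer factor: unmatched, discarded
  => decoded: {"channel": "BLUE", "scores": {"src": 40}, "audit": {"active": false, "owner": "kappa"}, "attempts": 0, "avatar": null, "seq": 1}


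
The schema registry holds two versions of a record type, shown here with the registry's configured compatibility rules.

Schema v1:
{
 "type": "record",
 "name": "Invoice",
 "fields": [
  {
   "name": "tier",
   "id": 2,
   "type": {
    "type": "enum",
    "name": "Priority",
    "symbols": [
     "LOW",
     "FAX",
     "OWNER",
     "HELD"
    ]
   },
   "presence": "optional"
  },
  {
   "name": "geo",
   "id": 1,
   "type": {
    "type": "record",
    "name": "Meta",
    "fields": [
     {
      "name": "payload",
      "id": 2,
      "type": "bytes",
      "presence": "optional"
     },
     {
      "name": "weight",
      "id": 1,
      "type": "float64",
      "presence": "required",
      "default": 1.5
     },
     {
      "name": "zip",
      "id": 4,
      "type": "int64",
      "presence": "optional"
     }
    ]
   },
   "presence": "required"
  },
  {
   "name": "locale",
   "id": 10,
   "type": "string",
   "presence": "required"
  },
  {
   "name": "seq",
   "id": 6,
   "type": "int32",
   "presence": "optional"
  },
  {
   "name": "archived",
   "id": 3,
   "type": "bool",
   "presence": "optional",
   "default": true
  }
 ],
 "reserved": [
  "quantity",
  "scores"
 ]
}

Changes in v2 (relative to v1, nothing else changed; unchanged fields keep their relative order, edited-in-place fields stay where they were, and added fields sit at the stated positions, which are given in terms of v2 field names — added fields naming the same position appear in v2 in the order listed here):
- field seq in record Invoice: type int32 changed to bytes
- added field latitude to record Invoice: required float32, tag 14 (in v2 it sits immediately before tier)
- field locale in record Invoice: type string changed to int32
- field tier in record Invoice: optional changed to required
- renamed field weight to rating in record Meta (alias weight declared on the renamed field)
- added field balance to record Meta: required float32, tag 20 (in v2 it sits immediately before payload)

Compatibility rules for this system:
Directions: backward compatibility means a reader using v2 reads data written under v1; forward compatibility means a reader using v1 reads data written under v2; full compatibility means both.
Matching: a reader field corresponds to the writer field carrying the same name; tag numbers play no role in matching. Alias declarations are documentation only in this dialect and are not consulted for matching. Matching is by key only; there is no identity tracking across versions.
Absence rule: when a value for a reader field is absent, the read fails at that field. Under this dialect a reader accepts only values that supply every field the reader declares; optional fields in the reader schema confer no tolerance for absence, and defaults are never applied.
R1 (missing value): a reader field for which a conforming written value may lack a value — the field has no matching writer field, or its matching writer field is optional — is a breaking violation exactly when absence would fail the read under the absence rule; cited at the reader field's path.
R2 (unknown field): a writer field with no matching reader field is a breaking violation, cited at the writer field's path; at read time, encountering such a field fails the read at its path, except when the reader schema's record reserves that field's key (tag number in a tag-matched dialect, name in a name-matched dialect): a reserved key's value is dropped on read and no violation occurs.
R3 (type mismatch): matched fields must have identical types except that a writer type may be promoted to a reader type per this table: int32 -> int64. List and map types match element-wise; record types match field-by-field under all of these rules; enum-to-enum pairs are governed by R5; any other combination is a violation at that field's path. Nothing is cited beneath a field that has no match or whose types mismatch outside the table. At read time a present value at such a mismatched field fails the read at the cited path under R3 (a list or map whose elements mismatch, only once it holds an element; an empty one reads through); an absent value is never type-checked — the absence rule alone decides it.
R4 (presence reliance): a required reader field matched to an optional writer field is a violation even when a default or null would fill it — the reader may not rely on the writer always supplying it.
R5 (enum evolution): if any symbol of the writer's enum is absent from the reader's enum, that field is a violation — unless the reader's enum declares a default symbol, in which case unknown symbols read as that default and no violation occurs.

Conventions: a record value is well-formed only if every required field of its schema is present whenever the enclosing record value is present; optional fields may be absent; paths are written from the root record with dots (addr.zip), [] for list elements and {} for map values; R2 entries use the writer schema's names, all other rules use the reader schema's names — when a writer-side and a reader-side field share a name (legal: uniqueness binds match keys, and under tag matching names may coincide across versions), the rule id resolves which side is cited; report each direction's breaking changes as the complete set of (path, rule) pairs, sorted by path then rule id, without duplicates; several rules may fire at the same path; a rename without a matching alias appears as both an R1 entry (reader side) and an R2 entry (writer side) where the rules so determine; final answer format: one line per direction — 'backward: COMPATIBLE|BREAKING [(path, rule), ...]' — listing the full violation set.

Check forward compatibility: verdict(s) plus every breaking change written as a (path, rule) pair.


forward: BREAKING [(archived, R1), (geo.balance, R2), (geo.payload, R1), (geo.rating, R2), (geo.weight, R1), (geo.zip, R1), (latitude, R2), (locale, R3), (seq, R1), (seq, R3)]

arrows below run writer -> reader for Invoice
forward analysis of Invoice with v1 as reader and v2 as writer:
  tier <- tier (Priority -> Priority, writer required)
  geo <- geo (Meta -> Meta, writer required)
  locale <- locale (int32 -> string, writer required)
  seq <- seq (bytes -> int32, writer optional)
  archived <- archived (bool -> bool, writer optional)
  latitude (writer side), unknown to reader
  geo.payload <- geo.payload (bytes -> bytes, writer optional)
  geo.weight has no writer counterpart
  geo.zip <- geo.zip (int64 -> int64, writer optional)
  geo.balance (writer side), unknown to reader
  geo.rating (writer side), unknown to reader
  violation R1 at archived
  violation R2 at geo.balance
  violation R1 at geo.payload
  violation R2 at geo.rating
  violation R1 at geo.weight
  violation R1 at geo.zip
  violation R2 at latitude
  violation R3 at locale
  violation R1 at seq
  violation R3 at seq
  => 10 violation(s): forward is BREAKING for Invoice


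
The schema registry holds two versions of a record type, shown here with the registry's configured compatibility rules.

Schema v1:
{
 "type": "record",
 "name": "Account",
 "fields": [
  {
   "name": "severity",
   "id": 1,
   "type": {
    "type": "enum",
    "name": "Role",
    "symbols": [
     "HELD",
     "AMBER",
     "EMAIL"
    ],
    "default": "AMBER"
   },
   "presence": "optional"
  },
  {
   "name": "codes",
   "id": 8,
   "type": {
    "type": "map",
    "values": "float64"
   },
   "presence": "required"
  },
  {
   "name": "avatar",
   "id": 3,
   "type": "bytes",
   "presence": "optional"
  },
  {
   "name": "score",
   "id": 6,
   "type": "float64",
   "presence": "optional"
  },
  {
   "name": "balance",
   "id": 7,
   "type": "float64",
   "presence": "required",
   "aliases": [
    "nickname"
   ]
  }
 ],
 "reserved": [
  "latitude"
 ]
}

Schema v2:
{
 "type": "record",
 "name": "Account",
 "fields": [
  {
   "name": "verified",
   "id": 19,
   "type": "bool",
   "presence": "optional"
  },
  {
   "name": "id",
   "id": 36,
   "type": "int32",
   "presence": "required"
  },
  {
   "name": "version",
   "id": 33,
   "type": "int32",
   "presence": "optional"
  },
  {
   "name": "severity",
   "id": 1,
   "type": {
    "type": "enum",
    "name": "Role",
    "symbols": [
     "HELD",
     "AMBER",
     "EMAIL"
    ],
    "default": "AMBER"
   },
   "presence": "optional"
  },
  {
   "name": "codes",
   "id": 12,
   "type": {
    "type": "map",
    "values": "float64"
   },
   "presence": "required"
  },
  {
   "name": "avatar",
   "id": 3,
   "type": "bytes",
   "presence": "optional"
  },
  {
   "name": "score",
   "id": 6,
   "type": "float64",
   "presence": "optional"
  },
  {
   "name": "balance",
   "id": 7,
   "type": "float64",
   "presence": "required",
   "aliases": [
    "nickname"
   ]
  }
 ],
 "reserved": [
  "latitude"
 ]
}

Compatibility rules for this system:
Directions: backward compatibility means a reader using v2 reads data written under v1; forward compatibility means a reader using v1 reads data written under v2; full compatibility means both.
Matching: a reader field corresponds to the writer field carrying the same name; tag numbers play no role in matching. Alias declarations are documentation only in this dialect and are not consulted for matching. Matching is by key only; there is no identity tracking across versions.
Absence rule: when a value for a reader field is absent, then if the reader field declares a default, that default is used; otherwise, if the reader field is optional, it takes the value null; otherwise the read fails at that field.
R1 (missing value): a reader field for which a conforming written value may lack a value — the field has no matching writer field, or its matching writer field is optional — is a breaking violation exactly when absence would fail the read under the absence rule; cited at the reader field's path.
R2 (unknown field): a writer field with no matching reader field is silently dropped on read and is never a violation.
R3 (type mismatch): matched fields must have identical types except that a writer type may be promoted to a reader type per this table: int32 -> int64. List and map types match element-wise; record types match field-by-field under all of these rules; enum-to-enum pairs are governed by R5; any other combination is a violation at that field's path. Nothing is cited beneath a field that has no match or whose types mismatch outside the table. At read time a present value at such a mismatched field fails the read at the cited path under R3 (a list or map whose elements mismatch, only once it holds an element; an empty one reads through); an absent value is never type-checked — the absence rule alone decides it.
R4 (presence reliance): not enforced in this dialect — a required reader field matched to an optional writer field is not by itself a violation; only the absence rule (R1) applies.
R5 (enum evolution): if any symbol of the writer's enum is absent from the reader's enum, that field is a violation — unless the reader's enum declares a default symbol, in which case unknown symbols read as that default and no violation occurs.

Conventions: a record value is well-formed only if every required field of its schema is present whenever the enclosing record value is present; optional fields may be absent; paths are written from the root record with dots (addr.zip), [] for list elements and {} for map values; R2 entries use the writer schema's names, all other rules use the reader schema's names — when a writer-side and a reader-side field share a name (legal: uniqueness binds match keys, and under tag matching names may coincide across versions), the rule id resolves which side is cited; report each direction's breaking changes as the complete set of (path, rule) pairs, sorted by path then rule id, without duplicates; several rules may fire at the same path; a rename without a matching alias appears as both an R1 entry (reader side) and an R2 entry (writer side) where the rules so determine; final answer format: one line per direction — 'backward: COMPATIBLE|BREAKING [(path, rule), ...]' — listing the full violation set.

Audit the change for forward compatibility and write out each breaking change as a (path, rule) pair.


arrows below run writer -> reader for Account
forward for Account (reader v1, writer v2):
  writer optional, Role -> Role: reader severity maps from writer severity
  writer required, map<string, float64> -> map<string, float64>: reader codes maps from writer codes
  writer optional, bytes -> bytes: reader avatar maps from writer avatar
  writer optional, float64 -> float64: reader score maps from writer score
  writer required, float64 -> float64: reader balance maps from writer balance
  leftover writer field: verified
  leftover writer field: id
  leftover writer field: version
  nothing fires on Account: forward is COMPATIBLE
diffs on Account not affecting the asked answer:
  added field id to record Account: required int32, tag 36 (in v2 it sits immediately before severity) -> its effect on Account is confined to the backward direction, not asked
  field codes in record Account: tag 8 changed to 12 -> triggers nothing under Account's printed rules — same verdict
  added field verified to record Account: optional bool, tag 19 (in v2 it sits immediately before severity) -> triggers nothing under Account's printed rules — same verdict
  added field version to record Account: optional int32, tag 33 (in v2 it sits immediately before severity) -> triggers nothing under Account's printed rules — same verdict

forward: COMPATIBLE []


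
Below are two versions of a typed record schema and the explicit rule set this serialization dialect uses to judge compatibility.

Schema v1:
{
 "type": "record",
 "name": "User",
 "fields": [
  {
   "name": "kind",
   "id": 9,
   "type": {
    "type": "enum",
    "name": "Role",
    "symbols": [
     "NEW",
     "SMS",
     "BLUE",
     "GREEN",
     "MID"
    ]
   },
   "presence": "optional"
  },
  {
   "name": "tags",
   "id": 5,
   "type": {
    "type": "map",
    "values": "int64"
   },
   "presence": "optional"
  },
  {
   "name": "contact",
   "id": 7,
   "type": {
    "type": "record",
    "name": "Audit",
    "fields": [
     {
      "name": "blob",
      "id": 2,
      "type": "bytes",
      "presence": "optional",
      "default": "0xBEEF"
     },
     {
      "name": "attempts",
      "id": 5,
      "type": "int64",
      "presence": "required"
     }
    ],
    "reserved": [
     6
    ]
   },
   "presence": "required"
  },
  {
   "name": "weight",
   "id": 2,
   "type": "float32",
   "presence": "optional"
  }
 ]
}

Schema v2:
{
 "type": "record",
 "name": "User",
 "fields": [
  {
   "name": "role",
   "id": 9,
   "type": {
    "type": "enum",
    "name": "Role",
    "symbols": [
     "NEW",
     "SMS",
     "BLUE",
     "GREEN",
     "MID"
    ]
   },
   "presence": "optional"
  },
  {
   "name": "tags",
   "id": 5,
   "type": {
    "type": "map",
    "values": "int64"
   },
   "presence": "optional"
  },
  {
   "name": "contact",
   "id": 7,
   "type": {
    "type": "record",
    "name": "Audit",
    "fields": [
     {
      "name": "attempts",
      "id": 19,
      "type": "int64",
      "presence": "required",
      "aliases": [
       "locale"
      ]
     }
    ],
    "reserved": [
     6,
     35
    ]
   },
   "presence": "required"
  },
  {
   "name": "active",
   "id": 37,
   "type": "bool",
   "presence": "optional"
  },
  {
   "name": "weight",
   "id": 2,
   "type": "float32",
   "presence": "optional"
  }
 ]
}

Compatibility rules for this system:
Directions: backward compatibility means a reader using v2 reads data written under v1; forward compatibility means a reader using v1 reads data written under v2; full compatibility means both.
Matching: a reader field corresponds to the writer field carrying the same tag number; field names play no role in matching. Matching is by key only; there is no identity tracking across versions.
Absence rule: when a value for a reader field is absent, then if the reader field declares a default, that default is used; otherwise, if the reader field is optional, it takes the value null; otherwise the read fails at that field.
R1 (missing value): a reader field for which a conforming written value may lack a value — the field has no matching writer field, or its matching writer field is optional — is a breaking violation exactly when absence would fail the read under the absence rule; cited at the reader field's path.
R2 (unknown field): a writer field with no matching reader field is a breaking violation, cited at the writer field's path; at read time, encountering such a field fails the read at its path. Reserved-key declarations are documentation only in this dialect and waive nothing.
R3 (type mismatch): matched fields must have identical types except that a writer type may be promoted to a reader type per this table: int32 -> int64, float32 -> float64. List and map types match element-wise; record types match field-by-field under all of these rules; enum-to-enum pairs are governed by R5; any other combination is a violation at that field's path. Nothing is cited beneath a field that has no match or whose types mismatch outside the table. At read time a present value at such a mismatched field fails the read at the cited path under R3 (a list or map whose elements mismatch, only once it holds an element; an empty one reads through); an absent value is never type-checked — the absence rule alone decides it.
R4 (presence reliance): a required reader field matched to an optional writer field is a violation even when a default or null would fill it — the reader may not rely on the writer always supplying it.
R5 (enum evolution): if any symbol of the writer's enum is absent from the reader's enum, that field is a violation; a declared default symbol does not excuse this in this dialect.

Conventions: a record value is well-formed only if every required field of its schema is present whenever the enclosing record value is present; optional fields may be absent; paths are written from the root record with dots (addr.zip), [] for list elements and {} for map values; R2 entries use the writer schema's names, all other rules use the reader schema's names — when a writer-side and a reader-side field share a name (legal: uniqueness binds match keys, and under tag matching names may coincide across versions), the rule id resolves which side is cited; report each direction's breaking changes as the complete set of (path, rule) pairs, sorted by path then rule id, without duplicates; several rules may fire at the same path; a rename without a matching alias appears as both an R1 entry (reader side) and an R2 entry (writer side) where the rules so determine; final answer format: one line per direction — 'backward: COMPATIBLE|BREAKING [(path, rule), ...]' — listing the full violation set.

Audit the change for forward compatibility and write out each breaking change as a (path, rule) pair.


arrows below run writer -> reader for User
forward analysis of User with v1 as reader and v2 as writer:
  kind: paired with writer role (Role -> Role; writer optional)
  tags: paired with writer tags (map<string, int64> -> map<string, int64>; writer optional)
  contact: paired with writer contact (Audit -> Audit; writer required)
  weight: paired with writer weight (float32 -> float32; writer optional)
  writer field active has no reader counterpart
  contact.blob: no writer match
  contact.attempts: no writer match
  writer field contact.attempts has no reader counterpart
  breaking: (active, R2)
  breaking: (contact.attempts, R1)
  breaking: (contact.attempts, R2)
  => 3 violation(s): forward is BREAKING for User
the other User changes do not affect what is asked:
  removed field blob from record Audit -> matters only for User's backward compatibility — outside the asked direction
  renamed field kind to role in record User -> triggers nothing under User's printed rules — same verdict

forward: BREAKING [(active, R2), (contact.attempts, R1), (contact.attempts, R2)]
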